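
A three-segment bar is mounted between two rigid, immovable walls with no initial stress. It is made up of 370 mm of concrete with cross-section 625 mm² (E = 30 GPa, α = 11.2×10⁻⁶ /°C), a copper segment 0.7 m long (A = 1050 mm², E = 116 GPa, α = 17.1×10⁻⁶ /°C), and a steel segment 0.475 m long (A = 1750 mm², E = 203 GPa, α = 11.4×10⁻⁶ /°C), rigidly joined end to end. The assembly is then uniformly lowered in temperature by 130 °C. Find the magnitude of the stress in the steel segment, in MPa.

σ ≈ 59.6 MPa (tensile)

With the walls removed the bar would change length by δ_free = Σ αᵢΔT Lᵢ = 11.2×10⁻⁶×130×370 + 17.1×10⁻⁶×130×700 + 11.4×10⁻⁶×130×475 = 2.799 mm.
The walls prevent any net length change, so an axial force P (same in every segment) develops. Compatibility: P · Σ Lᵢ/(AᵢEᵢ) = δ_free.
The series flexibility is Σ Lᵢ/(AᵢEᵢ) = 370/(625×30×10³) + 700/(1050×116×10³) + 475/(1750×203×10³) = 2.682×10⁻⁵ mm/N.
Hence P = δ_free / Σ(L/AE) = 2.799/2.682×10⁻⁵ = 104.4 kN (tensile).
σ_{steel} = P / A = 104400 / 1750 = 59.64 MPa.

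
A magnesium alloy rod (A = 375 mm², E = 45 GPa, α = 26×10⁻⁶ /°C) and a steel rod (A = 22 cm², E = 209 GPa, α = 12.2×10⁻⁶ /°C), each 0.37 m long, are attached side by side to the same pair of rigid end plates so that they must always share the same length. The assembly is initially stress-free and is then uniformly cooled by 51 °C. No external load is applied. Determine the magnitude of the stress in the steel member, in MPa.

Both members must finish at the same length. With the larger α, the magnesium alloy tends to over-contract; the plates restrain it, putting the magnesium alloy in tension and the steel in compression. With no external load the two internal forces are equal and opposite, magnitude P.
Compatibility of the two members (thermal + elastic change equal): (α₁ − α₂)ΔT = P·[1/(A₁E₁) + 1/(A₂E₂)].
|α₁ − α₂|·ΔT = 13.8×10⁻⁶ × 51 = 0.0007038.
1/(A₁E₁) + 1/(A₂E₂) = 1/(375×45×10³) + 1/(2200×209×10³) = 6.143×10⁻⁸ N⁻¹.
P = 0.0007038 / 6.143×10⁻⁸ = 11460 N = 11.46 kN.
σ_{steel} = P/A₂ = 11460/2200 = 5.207 MPa, compressive.

σ ≈ 5.21 MPa (compressive)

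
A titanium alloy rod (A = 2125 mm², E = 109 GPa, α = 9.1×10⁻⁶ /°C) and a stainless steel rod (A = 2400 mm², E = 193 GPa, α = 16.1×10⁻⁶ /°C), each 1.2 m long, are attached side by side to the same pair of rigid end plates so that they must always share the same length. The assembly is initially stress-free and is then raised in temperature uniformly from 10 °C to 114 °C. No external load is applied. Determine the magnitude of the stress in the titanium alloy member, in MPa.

The stainless steel has the larger α, so on heating it would change length more than the titanium alloy if both were free. The rigid plates force a common final length, so the stainless steel is put into compression and the titanium alloy into tension, with equal and opposite forces P (no external load).
Setting the final lengths equal and cancelling L: (α₁ − α₂)ΔT = P/(A₁E₁) + P/(A₂E₂).
|α₁ − α₂|·ΔT = 7×10⁻⁶ × 104 = 0.000728.
1/(A₁E₁) + 1/(A₂E₂) = 1/(2125×109×10³) + 1/(2400×193×10³) = 6.476×10⁻⁹ N⁻¹.
So P = 0.000728 / 6.476×10⁻⁹ = 112.4 kN.
σ_{titanium alloy} = P/A₁ = 112400/2125 = 52.9 MPa, tensile.

σ ≈ 52.9 MPa (tensile)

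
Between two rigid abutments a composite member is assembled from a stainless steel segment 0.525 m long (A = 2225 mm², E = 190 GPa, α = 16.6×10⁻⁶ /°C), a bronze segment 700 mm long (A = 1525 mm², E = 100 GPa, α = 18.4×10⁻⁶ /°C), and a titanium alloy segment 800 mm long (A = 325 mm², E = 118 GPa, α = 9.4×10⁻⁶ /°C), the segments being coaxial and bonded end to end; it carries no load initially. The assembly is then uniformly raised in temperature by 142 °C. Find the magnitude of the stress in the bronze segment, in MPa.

σ ≈ 102 MPa (compressive)

If the supports were absent, the total length change would be Σ αᵢΔT Lᵢ = 16.6×10⁻⁶×142×525 + 18.4×10⁻⁶×142×700 + 9.4×10⁻⁶×142×800 = 4.134 mm.
The walls prevent any net length change, so an axial force P (same in every segment) develops. Compatibility: P · Σ Lᵢ/(AᵢEᵢ) = δ_free.
Σ Lᵢ/(AᵢEᵢ) = 525/(2225×190×10³) + 700/(1525×100×10³) + 800/(325×118×10³) = 2.669×10⁻⁵ mm/N.
Hence P = δ_free / Σ(L/AE) = 4.134/2.669×10⁻⁵ = 154.9 kN (compressive).
σ_{bronze} = P / A = 154900 / 1525 = 101.6 MPa.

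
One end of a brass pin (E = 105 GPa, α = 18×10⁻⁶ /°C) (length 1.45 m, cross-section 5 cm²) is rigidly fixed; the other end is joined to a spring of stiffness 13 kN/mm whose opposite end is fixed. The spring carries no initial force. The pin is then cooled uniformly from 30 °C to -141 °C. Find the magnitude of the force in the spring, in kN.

P ≈ 42.7 kN

If the spring were absent the pin would shorten by αΔT L = 18×10⁻⁶ × 171 × 1450 = 4.463 mm.
Let P be the tensile force in the spring. The pin extends elastically by PL/(AE) and the spring stretches by P/k; together these equal δ_free.
P [ L/(AE) + 1/k ] = δ_free → P [ 1450/(500×105×10³) + 1/(13×10³) ] = 4.463.
P = 4.463 / 0.0001045 = 42690 N.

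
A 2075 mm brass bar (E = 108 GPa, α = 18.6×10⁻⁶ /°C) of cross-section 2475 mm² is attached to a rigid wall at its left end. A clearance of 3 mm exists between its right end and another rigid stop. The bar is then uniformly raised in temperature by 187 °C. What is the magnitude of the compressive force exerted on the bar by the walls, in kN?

If the wall were absent the bar would grow by αΔT L = 18.6×10⁻⁶ × 187 × 2075 = 7.217 mm.
After closing the 3 mm clearance, 7.217 − 3 = 4.217 mm of expansion remains to be suppressed by the wall.
Compatibility: PL/(AE) = 4.217 mm, so σ = P/A = E × (4.217/2075) = 219.5 MPa.
P = σA = 219.5 × 2475 = 543.3 kN.

P ≈ 543 kN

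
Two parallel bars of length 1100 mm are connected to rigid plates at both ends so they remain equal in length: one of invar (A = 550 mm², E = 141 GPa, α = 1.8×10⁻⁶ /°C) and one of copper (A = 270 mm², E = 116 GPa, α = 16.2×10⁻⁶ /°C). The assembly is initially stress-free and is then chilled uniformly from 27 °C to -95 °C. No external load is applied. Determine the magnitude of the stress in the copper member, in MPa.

The copper has the larger α, so on cooling it would change length more than the invar if both were free. The rigid plates force a common final length, so the copper is put into tension and the invar into compression, with equal and opposite forces P (no external load).
Equating the net (thermal + elastic) strains gives |α₁ − α₂|·ΔT = P·[1/(A₁E₁) + 1/(A₂E₂)].
|α₁ − α₂|·ΔT = 14.4×10⁻⁶ × 122 = 0.001757.
1/(A₁E₁) + 1/(A₂E₂) = 1/(550×141×10³) + 1/(270×116×10³) = 4.482×10⁻⁸ N⁻¹.
P = 0.001757 / 4.482×10⁻⁸ = 39190 N = 39.19 kN.
σ_{copper} = P/A₂ = 39190/270 = 145.2 MPa, tensile.

σ ≈ 145 MPa (tensile)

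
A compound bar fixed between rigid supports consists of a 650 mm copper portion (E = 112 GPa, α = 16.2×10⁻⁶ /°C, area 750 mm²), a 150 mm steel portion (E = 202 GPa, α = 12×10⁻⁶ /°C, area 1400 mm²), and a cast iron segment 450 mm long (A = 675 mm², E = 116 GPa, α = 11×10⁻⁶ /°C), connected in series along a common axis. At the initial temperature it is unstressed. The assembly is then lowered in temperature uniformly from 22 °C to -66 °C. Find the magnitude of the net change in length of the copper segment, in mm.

If the supports were absent, the total length change would be Σ αᵢΔT Lᵢ = 16.2×10⁻⁶×88×650 + 12×10⁻⁶×88×150 + 11×10⁻⁶×88×450 = 1.521 mm.
Since the ends are fixed, an axial force P builds up, equal in every segment, with P · Σ Lᵢ/(AᵢEᵢ) = δ_free.
The series flexibility is Σ Lᵢ/(AᵢEᵢ) = 650/(750×112×10³) + 150/(1400×202×10³) + 450/(675×116×10³) = 1.402×10⁻⁵ mm/N.
So P = 1.521 / 1.402×10⁻⁵ = 108.5 kN, tensile.
For the copper segment, free thermal change = 16.2×10⁻⁶×88×650 = 0.9266 mm and elastic change from P = 108500×650/(750×112×10³) = 0.8396 mm; these oppose, so the net change is 0.0871 mm (segment shortens).

|ΔL| ≈ 0.0871 mm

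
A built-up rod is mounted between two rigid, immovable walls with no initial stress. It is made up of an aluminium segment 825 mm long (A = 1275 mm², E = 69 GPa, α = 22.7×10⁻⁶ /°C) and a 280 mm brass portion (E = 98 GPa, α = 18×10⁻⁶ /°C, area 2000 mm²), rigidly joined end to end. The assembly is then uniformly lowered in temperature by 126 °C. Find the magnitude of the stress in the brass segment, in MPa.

σ ≈ 139 MPa (tensile)

With the walls removed the bar would change length by δ_free = Σ αᵢΔT Lᵢ = 22.7×10⁻⁶×126×825 + 18×10⁻⁶×126×280 = 2.995 mm.
The walls prevent any net length change, so an axial force P (same in every segment) develops. Compatibility: P · Σ Lᵢ/(AᵢEᵢ) = δ_free.
The series flexibility is Σ Lᵢ/(AᵢEᵢ) = 825/(1275×69×10³) + 280/(2000×98×10³) = 1.081×10⁻⁵ mm/N.
So P = 2.995 / 1.081×10⁻⁵ = 277.1 kN, tensile.
σ_{brass} = P / A = 277100 / 2000 = 138.6 MPa.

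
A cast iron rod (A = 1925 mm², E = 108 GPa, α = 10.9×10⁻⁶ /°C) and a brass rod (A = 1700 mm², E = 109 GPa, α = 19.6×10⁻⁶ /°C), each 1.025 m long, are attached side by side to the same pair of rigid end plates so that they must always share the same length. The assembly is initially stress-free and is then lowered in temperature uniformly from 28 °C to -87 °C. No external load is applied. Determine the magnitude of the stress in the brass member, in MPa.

σ ≈ 57.7 MPa (tensile)

Equilibrium of a rigid end plate with no external load gives equal and opposite internal forces ±P in the two members. Since α_{brass} > α_{cast iron}, cooling drives the brass into tension and the cast iron into compression.
Equating the net (thermal + elastic) strains gives |α₁ − α₂|·ΔT = P·[1/(A₁E₁) + 1/(A₂E₂)].
|α₁ − α₂|·ΔT = 8.7×10⁻⁶ × 115 = 0.001001.
1/(A₁E₁) + 1/(A₂E₂) = 1/(1925×108×10³) + 1/(1700×109×10³) = 1.021×10⁻⁸ N⁻¹.
P = 0.001001 / 1.021×10⁻⁸ = 98020 N = 98.02 kN.
σ_{brass} = P/A₂ = 98020/1700 = 57.66 MPa, tensile.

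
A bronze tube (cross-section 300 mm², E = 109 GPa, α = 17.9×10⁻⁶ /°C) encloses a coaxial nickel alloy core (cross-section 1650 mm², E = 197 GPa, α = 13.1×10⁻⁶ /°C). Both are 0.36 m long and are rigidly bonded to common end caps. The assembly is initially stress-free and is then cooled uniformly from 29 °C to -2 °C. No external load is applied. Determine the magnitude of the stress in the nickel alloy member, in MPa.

σ ≈ 2.68 MPa (compressive)

The bronze has the larger α, so on cooling it would change length more than the nickel alloy if both were free. The rigid plates force a common final length, so the bronze is put into tension and the nickel alloy into compression, with equal and opposite forces P (no external load).
Compatibility of the two members (thermal + elastic change equal): (α₁ − α₂)ΔT = P·[1/(A₁E₁) + 1/(A₂E₂)].
|α₁ − α₂|·ΔT = 4.8×10⁻⁶ × 31 = 0.0001488.
1/(A₁E₁) + 1/(A₂E₂) = 1/(300×109×10³) + 1/(1650×197×10³) = 3.366×10⁻⁸ N⁻¹.
P = 0.0001488 / 3.366×10⁻⁸ = 4421 N = 4.421 kN.
σ_{nickel alloy} = P/A₂ = 4421/1650 = 2.679 MPa, compressive.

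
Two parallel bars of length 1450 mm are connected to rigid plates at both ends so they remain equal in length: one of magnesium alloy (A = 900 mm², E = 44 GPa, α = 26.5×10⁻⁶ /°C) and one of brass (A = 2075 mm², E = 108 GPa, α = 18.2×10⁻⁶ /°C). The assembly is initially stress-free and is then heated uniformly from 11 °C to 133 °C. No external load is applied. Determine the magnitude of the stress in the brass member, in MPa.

σ ≈ 16.4 MPa (tensile)

Equilibrium of a rigid end plate with no external load gives equal and opposite internal forces ±P in the two members. Since α_{magnesium alloy} > α_{brass}, heating drives the magnesium alloy into compression and the brass into tension.
Compatibility of the two members (thermal + elastic change equal): (α₁ − α₂)ΔT = P·[1/(A₁E₁) + 1/(A₂E₂)].
|α₁ − α₂|·ΔT = 8.3×10⁻⁶ × 122 = 0.001013.
1/(A₁E₁) + 1/(A₂E₂) = 1/(900×44×10³) + 1/(2075×108×10³) = 2.971×10⁻⁸ N⁻¹.
So P = 0.001013 / 2.971×10⁻⁸ = 34.08 kN.
σ_{brass} = P/A₂ = 34080/2075 = 16.42 MPa, tensile.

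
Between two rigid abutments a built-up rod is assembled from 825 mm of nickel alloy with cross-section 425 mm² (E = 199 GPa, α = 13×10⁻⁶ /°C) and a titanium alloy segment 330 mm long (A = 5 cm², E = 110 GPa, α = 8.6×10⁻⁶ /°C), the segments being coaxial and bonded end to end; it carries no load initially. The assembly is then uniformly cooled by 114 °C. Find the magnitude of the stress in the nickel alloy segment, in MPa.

σ ≈ 231 MPa (tensile)

If the supports were absent, the total length change would be Σ αᵢΔT Lᵢ = 13×10⁻⁶×114×825 + 8.6×10⁻⁶×114×330 = 1.546 mm.
Since the ends are fixed, an axial force P builds up, equal in every segment, with P · Σ Lᵢ/(AᵢEᵢ) = δ_free.
The series flexibility is Σ Lᵢ/(AᵢEᵢ) = 825/(425×199×10³) + 330/(500×110×10³) = 1.575×10⁻⁵ mm/N.
So P = 1.546 / 1.575×10⁻⁵ = 98.14 kN, tensile.
σ_{nickel alloy} = P / A = 98140 / 425 = 230.9 MPa.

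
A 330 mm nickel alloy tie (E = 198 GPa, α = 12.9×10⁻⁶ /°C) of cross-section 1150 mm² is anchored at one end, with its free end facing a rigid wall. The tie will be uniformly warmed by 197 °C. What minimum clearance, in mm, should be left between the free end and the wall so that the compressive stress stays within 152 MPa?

g ≈ 0.585 mm

Free expansion if unrestrained: δ_free = αΔT L = 12.9×10⁻⁶ × 197 × 330 = 0.8386 mm.
At the allowable stress the elastic shortening the wall may impose is σL/E = 152 × 330 / (198×10³) = 0.2533 mm.
The gap must absorb the remainder: g_min = 0.8386 − 0.2533 = 0.5853 mm.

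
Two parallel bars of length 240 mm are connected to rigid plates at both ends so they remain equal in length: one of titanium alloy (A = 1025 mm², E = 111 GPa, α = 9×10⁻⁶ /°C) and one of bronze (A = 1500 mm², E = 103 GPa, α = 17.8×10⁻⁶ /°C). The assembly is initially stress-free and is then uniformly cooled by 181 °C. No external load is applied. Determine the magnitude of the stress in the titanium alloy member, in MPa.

Both members must finish at the same length. With the larger α, the bronze tends to over-contract; the plates restrain it, putting the bronze in tension and the titanium alloy in compression. With no external load the two internal forces are equal and opposite, magnitude P.
Compatibility of the two members (thermal + elastic change equal): (α₁ − α₂)ΔT = P·[1/(A₁E₁) + 1/(A₂E₂)].
|α₁ − α₂|·ΔT = 8.8×10⁻⁶ × 181 = 0.001593.
1/(A₁E₁) + 1/(A₂E₂) = 1/(1025×111×10³) + 1/(1500×103×10³) = 1.526×10⁻⁸ N⁻¹.
So P = 0.001593 / 1.526×10⁻⁸ = 104.4 kN.
σ_{titanium alloy} = P/A₁ = 104400/1025 = 101.8 MPa, compressive.

σ ≈ 102 MPa (compressive)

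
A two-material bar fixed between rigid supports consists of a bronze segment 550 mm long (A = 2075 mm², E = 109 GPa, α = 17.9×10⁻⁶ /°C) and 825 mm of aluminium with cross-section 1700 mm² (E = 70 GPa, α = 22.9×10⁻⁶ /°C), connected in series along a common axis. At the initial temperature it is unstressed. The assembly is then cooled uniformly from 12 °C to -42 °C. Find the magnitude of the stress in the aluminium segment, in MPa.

With the walls removed the bar would change length by δ_free = Σ αᵢΔT Lᵢ = 17.9×10⁻⁶×54×550 + 22.9×10⁻⁶×54×825 = 1.552 mm.
Since the ends are fixed, an axial force P builds up, equal in every segment, with P · Σ Lᵢ/(AᵢEᵢ) = δ_free.
The series flexibility is Σ Lᵢ/(AᵢEᵢ) = 550/(2075×109×10³) + 825/(1700×70×10³) = 9.365×10⁻⁶ mm/N.
P = 1.552 / 9.365×10⁻⁶ = 165700 N = 165.7 kN, tensile.
σ_{aluminium} = P / A = 165700 / 1700 = 97.48 MPa.

σ ≈ 97.5 MPa (tensile)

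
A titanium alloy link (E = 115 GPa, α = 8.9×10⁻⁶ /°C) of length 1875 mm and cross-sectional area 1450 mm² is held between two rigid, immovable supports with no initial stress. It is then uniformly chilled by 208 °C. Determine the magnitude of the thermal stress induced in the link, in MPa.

σ ≈ 213 MPa (tensile)

With length fixed, the mechanical strain must cancel the thermal strain αΔT = 8.9×10⁻⁶ × 208 = 1851.2×10⁻⁶.
Hence σ = E·αΔT = 115×10³ × 1851.2×10⁻⁶ = 212.9 MPa, tensile.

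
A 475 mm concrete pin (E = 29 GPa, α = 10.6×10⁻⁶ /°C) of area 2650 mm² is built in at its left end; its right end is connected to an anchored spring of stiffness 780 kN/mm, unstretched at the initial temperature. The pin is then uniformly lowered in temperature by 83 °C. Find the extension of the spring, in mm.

Free thermal contraction: δ_free = αΔT L = 10.6×10⁻⁶ × 83 × 475 = 0.4179 mm.
Let P be the tensile force in the spring. The pin extends elastically by PL/(AE) and the spring stretches by P/k; together these equal δ_free.
So P = δ_free / [L/(AE) + 1/k] = 0.4179 / [ 475/(2650×29×10³) + 1/(780×10³) ].
P = 0.4179 / 7.463×10⁻⁶ = 56000 N.
Spring extension = P/k = 56000/(780×10³) = 0.07179 mm.

δ ≈ 0.0718 mm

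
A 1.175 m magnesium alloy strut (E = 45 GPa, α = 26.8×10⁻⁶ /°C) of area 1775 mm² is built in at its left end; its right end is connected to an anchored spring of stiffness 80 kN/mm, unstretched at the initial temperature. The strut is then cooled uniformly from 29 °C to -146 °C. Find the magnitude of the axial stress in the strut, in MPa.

If the spring were absent the strut would shorten by αΔT L = 26.8×10⁻⁶ × 175 × 1175 = 5.511 mm.
Let P be the tensile force in the spring. The strut extends elastically by PL/(AE) and the spring stretches by P/k; together these equal δ_free.
P [ L/(AE) + 1/k ] = δ_free → P [ 1175/(1775×45×10³) + 1/(80×10³) ] = 5.511.
P = 5.511 / 2.721×10⁻⁵ = 202500 N.
σ = P/A = 202500/1775 = 114.1 MPa.

σ ≈ 114 MPa (tensile)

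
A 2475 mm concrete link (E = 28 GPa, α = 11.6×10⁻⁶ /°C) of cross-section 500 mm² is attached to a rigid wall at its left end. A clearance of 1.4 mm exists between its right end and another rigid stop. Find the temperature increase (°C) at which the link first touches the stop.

ΔT ≈ 48.8 °C

Contact occurs when the free expansion equals the gap: αΔT L = 1.4 mm.
So ΔT = g/(αL) = 1.4/(11.6×10⁻⁶ × 2475) = 48.76 °C.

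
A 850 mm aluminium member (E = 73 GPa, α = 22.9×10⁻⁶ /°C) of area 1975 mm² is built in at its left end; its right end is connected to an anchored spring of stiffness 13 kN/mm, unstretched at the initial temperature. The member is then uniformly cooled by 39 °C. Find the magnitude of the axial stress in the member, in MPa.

The unrestrained thermal change is αΔT L = 22.9×10⁻⁶ × 39 × 850 = 0.7591 mm.
Let P be the tensile force in the spring. The member extends elastically by PL/(AE) and the spring stretches by P/k; together these equal δ_free.
P [ L/(AE) + 1/k ] = δ_free → P [ 850/(1975×73×10³) + 1/(13×10³) ] = 0.7591.
P = 0.7591 / 8.282×10⁻⁵ = 9166 N.
σ = P/A = 9166/1975 = 4.641 MPa.

σ ≈ 4.64 MPa (tensile)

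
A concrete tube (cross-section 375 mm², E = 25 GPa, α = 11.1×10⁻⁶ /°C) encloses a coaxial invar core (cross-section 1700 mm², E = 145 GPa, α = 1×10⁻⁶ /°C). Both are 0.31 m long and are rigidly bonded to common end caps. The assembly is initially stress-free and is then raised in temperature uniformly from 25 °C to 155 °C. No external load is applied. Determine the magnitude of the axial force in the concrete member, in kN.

P ≈ 11.9 kN (compressive in the concrete)

Both members must finish at the same length. With the larger α, the concrete tends to over-expand; the plates restrain it, putting the concrete in compression and the invar in tension. With no external load the two internal forces are equal and opposite, magnitude P.
Setting the final lengths equal and cancelling L: (α₁ − α₂)ΔT = P/(A₁E₁) + P/(A₂E₂).
|α₁ − α₂|·ΔT = 10.1×10⁻⁶ × 130 = 0.001313.
1/(A₁E₁) + 1/(A₂E₂) = 1/(375×25×10³) + 1/(1700×145×10³) = 1.107×10⁻⁷ N⁻¹.
P = 0.001313 / 1.107×10⁻⁷ = 11860 N = 11.86 kN.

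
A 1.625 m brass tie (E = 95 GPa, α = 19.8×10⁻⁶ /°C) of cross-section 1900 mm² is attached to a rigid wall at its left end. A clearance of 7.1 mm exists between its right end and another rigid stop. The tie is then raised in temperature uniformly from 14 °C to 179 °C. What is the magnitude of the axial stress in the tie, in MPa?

Unrestrained expansion: δ_free = αΔT L = 19.8×10⁻⁶ × 165 × 1625 = 5.309 mm.
Since δ_free = 5.31 mm is less than the 7.1 mm gap, the tie never touches the wall. No axial force develops.

σ ≈ 0 MPa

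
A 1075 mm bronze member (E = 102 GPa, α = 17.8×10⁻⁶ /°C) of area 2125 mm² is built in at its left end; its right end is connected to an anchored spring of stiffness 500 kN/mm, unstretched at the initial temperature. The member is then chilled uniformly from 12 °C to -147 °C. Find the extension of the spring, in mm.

Free thermal contraction: δ_free = αΔT L = 17.8×10⁻⁶ × 159 × 1075 = 3.042 mm.
Let P be the tensile force in the spring. The member extends elastically by PL/(AE) and the spring stretches by P/k; together these equal δ_free.
P [ L/(AE) + 1/k ] = δ_free → P [ 1075/(2125×102×10³) + 1/(500×10³) ] = 3.042.
P = 3.042 / 6.96×10⁻⁶ = 437200 N.
Spring extension = P/k = 437200/(500×10³) = 0.8743 mm.

δ ≈ 0.874 mm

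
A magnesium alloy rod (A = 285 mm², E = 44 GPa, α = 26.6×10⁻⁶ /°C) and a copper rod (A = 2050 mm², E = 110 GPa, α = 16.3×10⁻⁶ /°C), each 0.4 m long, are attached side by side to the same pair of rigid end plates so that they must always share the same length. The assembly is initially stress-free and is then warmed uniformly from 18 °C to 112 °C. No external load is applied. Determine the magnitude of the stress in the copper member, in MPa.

σ ≈ 5.61 MPa (tensile)

Equilibrium of a rigid end plate with no external load gives equal and opposite internal forces ±P in the two members. Since α_{magnesium alloy} > α_{copper}, heating drives the magnesium alloy into compression and the copper into tension.
Equating the net (thermal + elastic) strains gives |α₁ − α₂|·ΔT = P·[1/(A₁E₁) + 1/(A₂E₂)].
|α₁ − α₂|·ΔT = 10.3×10⁻⁶ × 94 = 0.0009682.
1/(A₁E₁) + 1/(A₂E₂) = 1/(285×44×10³) + 1/(2050×110×10³) = 8.418×10⁻⁸ N⁻¹.
P = 0.0009682 / 8.418×10⁻⁸ = 11500 N = 11.5 kN.
σ_{copper} = P/A₂ = 11500/2050 = 5.611 MPa, tensile.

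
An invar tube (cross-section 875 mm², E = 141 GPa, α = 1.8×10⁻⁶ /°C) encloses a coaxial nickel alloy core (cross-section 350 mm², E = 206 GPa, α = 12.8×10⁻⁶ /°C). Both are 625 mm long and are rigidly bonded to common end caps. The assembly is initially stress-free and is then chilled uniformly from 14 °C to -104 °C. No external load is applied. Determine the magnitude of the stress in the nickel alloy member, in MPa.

σ ≈ 169 MPa (tensile)

Both members must finish at the same length. With the larger α, the nickel alloy tends to over-contract; the plates restrain it, putting the nickel alloy in tension and the invar in compression. With no external load the two internal forces are equal and opposite, magnitude P.
Equating the net (thermal + elastic) strains gives |α₁ − α₂|·ΔT = P·[1/(A₁E₁) + 1/(A₂E₂)].
|α₁ − α₂|·ΔT = 11×10⁻⁶ × 118 = 0.001298.
1/(A₁E₁) + 1/(A₂E₂) = 1/(875×141×10³) + 1/(350×206×10³) = 2.197×10⁻⁸ N⁻¹.
P = 0.001298 / 2.197×10⁻⁸ = 59070 N = 59.07 kN.
σ_{nickel alloy} = P/A₂ = 59070/350 = 168.8 MPa, tensile.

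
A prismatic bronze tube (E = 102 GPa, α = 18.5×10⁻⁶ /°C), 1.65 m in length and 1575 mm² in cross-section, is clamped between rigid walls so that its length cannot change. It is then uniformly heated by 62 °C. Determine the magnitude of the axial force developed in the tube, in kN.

P ≈ 184 kN (compressive)

The ends cannot move, so σ = EαΔT = 102×10³ × 18.5×10⁻⁶ × 62 = 117 MPa.
Then P = σA = 117 × 1575 mm² = 184.3 kN, compressive.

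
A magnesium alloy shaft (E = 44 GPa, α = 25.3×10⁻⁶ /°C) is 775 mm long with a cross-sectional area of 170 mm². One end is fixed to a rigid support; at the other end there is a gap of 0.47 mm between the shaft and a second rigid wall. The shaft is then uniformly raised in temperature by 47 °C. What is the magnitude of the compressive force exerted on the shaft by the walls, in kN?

Unrestrained expansion: δ_free = αΔT L = 25.3×10⁻⁶ × 47 × 775 = 0.9216 mm.
After closing the 0.47 mm clearance, 0.9216 − 0.47 = 0.4516 mm of expansion remains to be suppressed by the wall.
Compatibility: PL/(AE) = 0.4516 mm, so σ = P/A = E × (0.4516/775) = 25.64 MPa.
Force on the wall = σA = 25.64 × 170 mm² = 4.358 kN.

P ≈ 4.36 kN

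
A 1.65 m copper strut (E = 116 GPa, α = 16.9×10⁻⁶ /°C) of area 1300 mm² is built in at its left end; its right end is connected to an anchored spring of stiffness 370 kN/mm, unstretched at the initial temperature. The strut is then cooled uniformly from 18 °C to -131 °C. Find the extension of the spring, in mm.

δ ≈ 0.823 mm

Free thermal contraction: δ_free = αΔT L = 16.9×10⁻⁶ × 149 × 1650 = 4.155 mm.
With a force P in the spring, the elastic change of the strut is PL/(AE) and that of the spring is P/k; compatibility requires their sum to equal δ_free.
P [ L/(AE) + 1/k ] = δ_free → P [ 1650/(1300×116×10³) + 1/(370×10³) ] = 4.155.
P = 4.155 / 1.364×10⁻⁵ = 304500 N.
Spring extension = P/k = 304500/(370×10³) = 0.823 mm.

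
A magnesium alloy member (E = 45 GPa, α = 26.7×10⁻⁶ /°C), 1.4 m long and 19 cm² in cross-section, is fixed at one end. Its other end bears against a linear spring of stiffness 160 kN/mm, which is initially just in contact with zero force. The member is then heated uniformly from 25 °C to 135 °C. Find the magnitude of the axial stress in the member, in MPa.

σ ≈ 95.7 MPa (compressive)

Free thermal expansion: δ_free = αΔT L = 26.7×10⁻⁶ × 110 × 1400 = 4.112 mm.
Let P be the compressive force at the spring. The member shortens elastically by PL/(AE) and the spring compresses by P/k; together these equal δ_free.
So P = δ_free / [L/(AE) + 1/k] = 4.112 / [ 1400/(1900×45×10³) + 1/(160×10³) ].
P = 4.112 / 2.262×10⁻⁵ = 181700 N.
σ = P/A = 181700/1900 = 95.65 MPa.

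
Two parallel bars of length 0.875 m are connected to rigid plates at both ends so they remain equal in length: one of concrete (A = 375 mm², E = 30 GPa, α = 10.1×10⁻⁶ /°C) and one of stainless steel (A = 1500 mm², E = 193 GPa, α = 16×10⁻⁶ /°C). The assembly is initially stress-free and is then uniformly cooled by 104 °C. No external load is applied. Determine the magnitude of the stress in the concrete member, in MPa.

σ ≈ 17.7 MPa (compressive)

Equilibrium of a rigid end plate with no external load gives equal and opposite internal forces ±P in the two members. Since α_{stainless steel} > α_{concrete}, cooling drives the stainless steel into tension and the concrete into compression.
Compatibility of the two members (thermal + elastic change equal): (α₁ − α₂)ΔT = P·[1/(A₁E₁) + 1/(A₂E₂)].
|α₁ − α₂|·ΔT = 5.9×10⁻⁶ × 104 = 0.0006136.
1/(A₁E₁) + 1/(A₂E₂) = 1/(375×30×10³) + 1/(1500×193×10³) = 9.234×10⁻⁸ N⁻¹.
So P = 0.0006136 / 9.234×10⁻⁸ = 6.645 kN.
σ_{concrete} = P/A₁ = 6645/375 = 17.72 MPa, compressive.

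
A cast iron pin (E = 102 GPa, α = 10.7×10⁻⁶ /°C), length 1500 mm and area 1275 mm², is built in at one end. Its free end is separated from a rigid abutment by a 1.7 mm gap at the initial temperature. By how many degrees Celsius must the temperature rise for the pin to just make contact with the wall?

ΔT ≈ 106 °C

The gap closes when αΔT L = 1.7 mm, since the pin is still unstressed at that instant.
So ΔT = g/(αL) = 1.7/(10.7×10⁻⁶ × 1500) = 105.9 °C.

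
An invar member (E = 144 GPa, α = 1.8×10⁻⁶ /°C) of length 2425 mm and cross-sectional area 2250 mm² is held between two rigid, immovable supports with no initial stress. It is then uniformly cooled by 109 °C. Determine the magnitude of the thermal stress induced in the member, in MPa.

The supports are rigid, so the total axial strain is zero. The restrained thermal strain is ε = αΔT = 1.8×10⁻⁶ × 109 = 196.2×10⁻⁶.
The stress required to suppress this strain is σ = Eε = 144×10³ × 196.2×10⁻⁶ = 28.25 MPa, tensile since the member is trying to contract.

σ ≈ 28.3 MPa (tensile)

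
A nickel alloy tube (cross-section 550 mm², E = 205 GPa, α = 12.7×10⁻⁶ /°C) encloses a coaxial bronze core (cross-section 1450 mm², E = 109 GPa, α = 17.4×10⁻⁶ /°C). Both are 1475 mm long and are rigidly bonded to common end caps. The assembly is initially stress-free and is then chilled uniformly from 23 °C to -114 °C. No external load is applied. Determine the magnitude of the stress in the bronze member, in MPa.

σ ≈ 29.2 MPa (tensile)

The bronze has the larger α, so on cooling it would change length more than the nickel alloy if both were free. The rigid plates force a common final length, so the bronze is put into tension and the nickel alloy into compression, with equal and opposite forces P (no external load).
Equating the net (thermal + elastic) strains gives |α₁ − α₂|·ΔT = P·[1/(A₁E₁) + 1/(A₂E₂)].
|α₁ − α₂|·ΔT = 4.7×10⁻⁶ × 137 = 0.0006439.
1/(A₁E₁) + 1/(A₂E₂) = 1/(550×205×10³) + 1/(1450×109×10³) = 1.52×10⁻⁸ N⁻¹.
P = 0.0006439 / 1.52×10⁻⁸ = 42370 N = 42.37 kN.
σ_{bronze} = P/A₂ = 42370/1450 = 29.22 MPa, tensile.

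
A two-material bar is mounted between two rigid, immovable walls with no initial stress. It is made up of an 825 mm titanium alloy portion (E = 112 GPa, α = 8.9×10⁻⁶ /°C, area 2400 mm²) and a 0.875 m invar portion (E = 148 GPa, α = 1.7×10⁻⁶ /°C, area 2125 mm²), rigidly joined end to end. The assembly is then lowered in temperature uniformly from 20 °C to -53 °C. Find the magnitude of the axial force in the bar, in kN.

With the walls removed the bar would change length by δ_free = Σ αᵢΔT Lᵢ = 8.9×10⁻⁶×73×825 + 1.7×10⁻⁶×73×875 = 0.6446 mm.
Since the ends are fixed, an axial force P builds up, equal in every segment, with P · Σ Lᵢ/(AᵢEᵢ) = δ_free.
The series flexibility is Σ Lᵢ/(AᵢEᵢ) = 825/(2400×112×10³) + 875/(2125×148×10³) = 5.851×10⁻⁶ mm/N.
So P = 0.6446 / 5.851×10⁻⁶ = 110.2 kN, tensile.

P ≈ 110 kN (tensile)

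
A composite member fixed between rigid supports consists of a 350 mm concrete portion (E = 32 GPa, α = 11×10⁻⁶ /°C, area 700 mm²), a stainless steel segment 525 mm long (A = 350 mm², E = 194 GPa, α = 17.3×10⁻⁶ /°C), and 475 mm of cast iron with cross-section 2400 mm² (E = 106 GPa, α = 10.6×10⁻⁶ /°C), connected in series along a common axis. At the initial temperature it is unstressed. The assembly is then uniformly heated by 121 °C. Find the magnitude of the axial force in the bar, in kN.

Free thermal expansion of the whole bar: Σ αᵢΔT Lᵢ = 11×10⁻⁶×121×350 + 17.3×10⁻⁶×121×525 + 10.6×10⁻⁶×121×475 = 2.174 mm.
Since the ends are fixed, an axial force P builds up, equal in every segment, with P · Σ Lᵢ/(AᵢEᵢ) = δ_free.
Σ Lᵢ/(AᵢEᵢ) = 350/(700×32×10³) + 525/(350×194×10³) + 475/(2400×106×10³) = 2.522×10⁻⁵ mm/N.
Hence P = δ_free / Σ(L/AE) = 2.174/2.522×10⁻⁵ = 86.19 kN (compressive).

P ≈ 86.2 kN (compressive)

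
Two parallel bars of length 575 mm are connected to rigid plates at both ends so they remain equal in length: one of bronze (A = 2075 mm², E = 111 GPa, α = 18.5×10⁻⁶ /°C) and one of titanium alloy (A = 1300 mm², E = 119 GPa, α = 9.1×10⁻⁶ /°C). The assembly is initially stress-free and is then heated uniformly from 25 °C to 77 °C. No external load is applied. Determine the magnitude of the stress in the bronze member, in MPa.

σ ≈ 21.8 MPa (compressive)

Both members must finish at the same length. With the larger α, the bronze tends to over-expand; the plates restrain it, putting the bronze in compression and the titanium alloy in tension. With no external load the two internal forces are equal and opposite, magnitude P.
Setting the final lengths equal and cancelling L: (α₁ − α₂)ΔT = P/(A₁E₁) + P/(A₂E₂).
|α₁ − α₂|·ΔT = 9.4×10⁻⁶ × 52 = 0.0004888.
1/(A₁E₁) + 1/(A₂E₂) = 1/(2075×111×10³) + 1/(1300×119×10³) = 1.081×10⁻⁸ N⁻¹.
P = 0.0004888 / 1.081×10⁻⁸ = 45230 N = 45.23 kN.
σ_{bronze} = P/A₁ = 45230/2075 = 21.8 MPa, compressive.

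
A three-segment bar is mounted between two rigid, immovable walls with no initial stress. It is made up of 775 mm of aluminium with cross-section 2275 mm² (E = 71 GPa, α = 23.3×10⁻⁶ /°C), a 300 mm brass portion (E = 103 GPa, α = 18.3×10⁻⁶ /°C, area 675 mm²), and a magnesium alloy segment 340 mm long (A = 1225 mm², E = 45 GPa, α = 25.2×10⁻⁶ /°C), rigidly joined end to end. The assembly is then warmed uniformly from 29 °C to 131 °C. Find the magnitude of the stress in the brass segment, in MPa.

σ ≈ 318 MPa (compressive)

With the walls removed the bar would change length by δ_free = Σ αᵢΔT Lᵢ = 23.3×10⁻⁶×102×775 + 18.3×10⁻⁶×102×300 + 25.2×10⁻⁶×102×340 = 3.276 mm.
The rigid supports impose zero overall length change; the single axial force P common to all segments must satisfy P Σ Lᵢ/(AᵢEᵢ) = δ_free.
Σ Lᵢ/(AᵢEᵢ) = 775/(2275×71×10³) + 300/(675×103×10³) + 340/(1225×45×10³) = 1.528×10⁻⁵ mm/N.
So P = 3.276 / 1.528×10⁻⁵ = 214.4 kN, compressive.
σ_{brass} = P / A = 214400 / 675 = 317.6 MPa.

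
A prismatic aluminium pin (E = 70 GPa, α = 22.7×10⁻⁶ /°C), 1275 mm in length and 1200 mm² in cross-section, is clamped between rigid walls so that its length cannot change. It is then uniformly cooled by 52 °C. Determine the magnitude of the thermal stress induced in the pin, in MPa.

With length fixed, the mechanical strain must cancel the thermal strain αΔT = 22.7×10⁻⁶ × 52 = 1180.4×10⁻⁶.
The stress required to suppress this strain is σ = Eε = 70×10³ × 1180.4×10⁻⁶ = 82.63 MPa, tensile since the pin is trying to contract.

σ ≈ 82.6 MPa (tensile)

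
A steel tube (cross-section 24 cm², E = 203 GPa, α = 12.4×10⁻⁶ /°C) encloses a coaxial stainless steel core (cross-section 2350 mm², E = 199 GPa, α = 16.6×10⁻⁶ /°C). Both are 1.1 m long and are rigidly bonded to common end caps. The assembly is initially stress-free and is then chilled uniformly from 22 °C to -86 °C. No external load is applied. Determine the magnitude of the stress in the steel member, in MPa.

σ ≈ 45.1 MPa (compressive)

The stainless steel has the larger α, so on cooling it would change length more than the steel if both were free. The rigid plates force a common final length, so the stainless steel is put into tension and the steel into compression, with equal and opposite forces P (no external load).
Setting the final lengths equal and cancelling L: (α₁ − α₂)ΔT = P/(A₁E₁) + P/(A₂E₂).
|α₁ − α₂|·ΔT = 4.2×10⁻⁶ × 108 = 0.0004536.
1/(A₁E₁) + 1/(A₂E₂) = 1/(2400×203×10³) + 1/(2350×199×10³) = 4.191×10⁻⁹ N⁻¹.
P = 0.0004536 / 4.191×10⁻⁹ = 108200 N = 108.2 kN.
σ_{steel} = P/A₁ = 108200/2400 = 45.1 MPa, compressive.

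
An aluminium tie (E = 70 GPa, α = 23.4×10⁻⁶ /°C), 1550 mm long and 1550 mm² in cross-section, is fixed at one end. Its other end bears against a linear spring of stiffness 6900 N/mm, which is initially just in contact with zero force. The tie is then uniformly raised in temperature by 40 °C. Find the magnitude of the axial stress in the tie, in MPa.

Free thermal expansion: δ_free = αΔT L = 23.4×10⁻⁶ × 40 × 1550 = 1.451 mm.
With a force P in the spring, the elastic change of the tie is PL/(AE) and that of the spring is P/k; compatibility requires their sum to equal δ_free.
P [ L/(AE) + 1/k ] = δ_free → P [ 1550/(1550×70×10³) + 1/(6900) ] = 1.451.
P = 1.451 / 0.0001592 = 9112 N.
σ = P/A = 9112/1550 = 5.879 MPa.

σ ≈ 5.88 MPa (compressive)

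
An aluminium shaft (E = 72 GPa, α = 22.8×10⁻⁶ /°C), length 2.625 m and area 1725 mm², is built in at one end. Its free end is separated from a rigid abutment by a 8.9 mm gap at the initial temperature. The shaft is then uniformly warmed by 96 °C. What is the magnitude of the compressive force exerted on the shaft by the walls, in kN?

P ≈ 0 kN

If the wall were absent the shaft would grow by αΔT L = 22.8×10⁻⁶ × 96 × 2625 = 5.746 mm.
Since δ_free = 5.75 mm is less than the 8.9 mm gap, the shaft never touches the wall. No axial force develops.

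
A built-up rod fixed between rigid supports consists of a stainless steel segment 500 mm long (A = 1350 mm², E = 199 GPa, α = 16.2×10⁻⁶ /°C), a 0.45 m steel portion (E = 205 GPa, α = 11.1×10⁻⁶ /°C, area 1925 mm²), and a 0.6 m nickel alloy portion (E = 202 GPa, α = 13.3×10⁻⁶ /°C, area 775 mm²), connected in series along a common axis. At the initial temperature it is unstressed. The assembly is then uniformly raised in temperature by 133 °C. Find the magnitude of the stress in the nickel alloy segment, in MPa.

σ ≈ 529 MPa (compressive)

Free thermal expansion of the whole bar: Σ αᵢΔT Lᵢ = 16.2×10⁻⁶×133×500 + 11.1×10⁻⁶×133×450 + 13.3×10⁻⁶×133×600 = 2.803 mm.
Since the ends are fixed, an axial force P builds up, equal in every segment, with P · Σ Lᵢ/(AᵢEᵢ) = δ_free.
The series flexibility is Σ Lᵢ/(AᵢEᵢ) = 500/(1350×199×10³) + 450/(1925×205×10³) + 600/(775×202×10³) = 6.834×10⁻⁶ mm/N.
So P = 2.803 / 6.834×10⁻⁶ = 410.1 kN, compressive.
σ_{nickel alloy} = P / A = 410100 / 775 = 529.2 MPa.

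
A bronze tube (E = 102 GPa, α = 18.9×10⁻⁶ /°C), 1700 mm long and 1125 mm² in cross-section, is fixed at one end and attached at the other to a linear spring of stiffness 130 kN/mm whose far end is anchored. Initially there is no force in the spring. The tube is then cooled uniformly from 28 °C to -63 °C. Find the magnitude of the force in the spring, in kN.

If the spring were absent the tube would shorten by αΔT L = 18.9×10⁻⁶ × 91 × 1700 = 2.924 mm.
With a force P in the spring, the elastic change of the tube is PL/(AE) and that of the spring is P/k; compatibility requires their sum to equal δ_free.
So P = δ_free / [L/(AE) + 1/k] = 2.924 / [ 1700/(1125×102×10³) + 1/(130×10³) ].
P = 2.924 / 2.251×10⁻⁵ = 129900 N.

P ≈ 130 kN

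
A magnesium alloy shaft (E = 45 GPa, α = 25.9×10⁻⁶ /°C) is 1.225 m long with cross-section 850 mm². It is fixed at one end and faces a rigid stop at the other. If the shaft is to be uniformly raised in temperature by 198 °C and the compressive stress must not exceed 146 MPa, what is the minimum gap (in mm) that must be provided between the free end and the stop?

g ≈ 2.31 mm

With no wall the shaft would lengthen by αΔT L = 25.9×10⁻⁶ × 198 × 1225 = 6.282 mm.
At the allowable stress the elastic shortening the wall may impose is σL/E = 146 × 1225 / (45×10³) = 3.974 mm.
The gap must absorb the remainder: g_min = 6.282 − 3.974 = 2.308 mm.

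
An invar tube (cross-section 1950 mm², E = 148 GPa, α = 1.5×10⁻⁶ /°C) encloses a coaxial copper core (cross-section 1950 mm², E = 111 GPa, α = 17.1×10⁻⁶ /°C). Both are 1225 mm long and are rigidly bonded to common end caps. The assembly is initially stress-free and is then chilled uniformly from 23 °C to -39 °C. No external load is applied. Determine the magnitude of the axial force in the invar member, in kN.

P ≈ 120 kN (compressive in the invar)

Both members must finish at the same length. With the larger α, the copper tends to over-contract; the plates restrain it, putting the copper in tension and the invar in compression. With no external load the two internal forces are equal and opposite, magnitude P.
Equating the net (thermal + elastic) strains gives |α₁ − α₂|·ΔT = P·[1/(A₁E₁) + 1/(A₂E₂)].
|α₁ − α₂|·ΔT = 15.6×10⁻⁶ × 62 = 0.0009672.
1/(A₁E₁) + 1/(A₂E₂) = 1/(1950×148×10³) + 1/(1950×111×10³) = 8.085×10⁻⁹ N⁻¹.
P = 0.0009672 / 8.085×10⁻⁹ = 119600 N = 119.6 kN.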